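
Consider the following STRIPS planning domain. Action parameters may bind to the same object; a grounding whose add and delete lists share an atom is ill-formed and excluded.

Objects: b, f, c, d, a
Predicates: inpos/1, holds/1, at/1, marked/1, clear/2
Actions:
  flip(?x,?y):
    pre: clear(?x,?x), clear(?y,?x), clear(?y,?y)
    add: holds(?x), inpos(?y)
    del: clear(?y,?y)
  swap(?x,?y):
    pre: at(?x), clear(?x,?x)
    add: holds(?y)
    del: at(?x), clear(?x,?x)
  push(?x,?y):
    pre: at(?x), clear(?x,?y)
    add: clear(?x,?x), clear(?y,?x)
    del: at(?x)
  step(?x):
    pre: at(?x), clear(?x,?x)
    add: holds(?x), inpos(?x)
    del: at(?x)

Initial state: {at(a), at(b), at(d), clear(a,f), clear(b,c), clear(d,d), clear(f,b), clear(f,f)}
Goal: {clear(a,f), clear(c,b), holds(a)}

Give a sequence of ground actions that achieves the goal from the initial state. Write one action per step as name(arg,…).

1. swap(d,a)  →  {at(a), at(b), clear(a,f), clear(b,c), clear(f,b), clear(f,f), holds(a)}
2. push(b,c)  →  {at(a), clear(a,f), clear(b,b), clear(b,c), clear(c,b), clear(f,b), clear(f,f), holds(a)}

swap(d,a); push(b,c)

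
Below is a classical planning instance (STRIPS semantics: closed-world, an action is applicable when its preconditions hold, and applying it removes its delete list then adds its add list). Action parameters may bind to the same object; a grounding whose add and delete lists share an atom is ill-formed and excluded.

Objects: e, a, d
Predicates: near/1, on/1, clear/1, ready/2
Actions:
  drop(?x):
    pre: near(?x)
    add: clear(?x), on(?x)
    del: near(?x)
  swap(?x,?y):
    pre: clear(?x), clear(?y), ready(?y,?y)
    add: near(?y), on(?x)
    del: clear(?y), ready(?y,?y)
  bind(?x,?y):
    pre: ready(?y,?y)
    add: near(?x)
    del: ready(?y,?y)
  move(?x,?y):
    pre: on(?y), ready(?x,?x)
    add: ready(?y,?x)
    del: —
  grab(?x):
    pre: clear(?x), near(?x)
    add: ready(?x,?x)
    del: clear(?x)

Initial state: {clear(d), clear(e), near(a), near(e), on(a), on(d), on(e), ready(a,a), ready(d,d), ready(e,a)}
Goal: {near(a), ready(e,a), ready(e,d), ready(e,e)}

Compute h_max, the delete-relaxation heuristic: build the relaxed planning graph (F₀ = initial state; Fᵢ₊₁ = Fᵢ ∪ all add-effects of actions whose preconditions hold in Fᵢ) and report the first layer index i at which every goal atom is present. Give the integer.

1

F0 = init (10 atoms)
F1 = F0 ∪ {clear(a), near(d), ready(a,d), ready(d,a), ready(e,d), ready(e,e)}  (16 atoms)
goal ⊆ F1  ⇒  h_max = 1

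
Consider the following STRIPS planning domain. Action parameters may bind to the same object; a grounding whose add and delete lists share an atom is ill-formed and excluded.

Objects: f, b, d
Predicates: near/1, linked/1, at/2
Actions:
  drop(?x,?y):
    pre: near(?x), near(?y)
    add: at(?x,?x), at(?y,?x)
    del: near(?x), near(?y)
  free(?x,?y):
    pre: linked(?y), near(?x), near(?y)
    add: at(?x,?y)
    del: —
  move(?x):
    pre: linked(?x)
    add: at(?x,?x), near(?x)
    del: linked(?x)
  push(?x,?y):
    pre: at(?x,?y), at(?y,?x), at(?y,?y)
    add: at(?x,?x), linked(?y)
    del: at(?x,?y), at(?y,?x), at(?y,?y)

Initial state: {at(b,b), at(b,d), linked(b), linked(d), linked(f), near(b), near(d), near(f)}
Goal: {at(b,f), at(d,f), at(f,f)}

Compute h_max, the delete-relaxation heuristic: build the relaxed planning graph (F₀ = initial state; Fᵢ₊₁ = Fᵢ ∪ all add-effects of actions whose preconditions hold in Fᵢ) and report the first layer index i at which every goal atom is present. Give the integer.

F0 = init (8 atoms)
F1 = F0 ∪ {at(b,f), at(d,b), at(d,d), at(d,f), at(f,b), at(f,d), at(f,f)}  (15 atoms)
goal ⊆ F1  ⇒  h_max = 1

1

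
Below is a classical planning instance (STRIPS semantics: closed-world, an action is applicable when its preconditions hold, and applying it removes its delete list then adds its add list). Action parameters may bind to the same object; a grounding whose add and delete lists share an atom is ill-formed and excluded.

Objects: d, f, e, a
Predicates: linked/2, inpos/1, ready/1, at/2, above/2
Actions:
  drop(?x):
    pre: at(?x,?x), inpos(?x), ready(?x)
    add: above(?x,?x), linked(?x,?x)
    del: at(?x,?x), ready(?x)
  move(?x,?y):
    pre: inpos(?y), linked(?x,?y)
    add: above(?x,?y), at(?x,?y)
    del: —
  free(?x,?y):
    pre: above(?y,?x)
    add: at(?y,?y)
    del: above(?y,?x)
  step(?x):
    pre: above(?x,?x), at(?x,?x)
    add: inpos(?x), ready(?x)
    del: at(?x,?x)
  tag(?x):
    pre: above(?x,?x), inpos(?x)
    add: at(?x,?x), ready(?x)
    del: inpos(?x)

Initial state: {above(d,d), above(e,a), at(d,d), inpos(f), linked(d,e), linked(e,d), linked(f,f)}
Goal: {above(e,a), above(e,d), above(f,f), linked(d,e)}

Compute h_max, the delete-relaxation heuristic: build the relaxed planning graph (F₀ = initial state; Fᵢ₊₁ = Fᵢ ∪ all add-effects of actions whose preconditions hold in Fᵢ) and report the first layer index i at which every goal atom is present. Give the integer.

2

F0 = init (7 atoms)
F1 = F0 ∪ {above(f,f), at(e,e), at(f,f), inpos(d), ready(d)}  (12 atoms)
F2 = F1 ∪ {above(e,d), at(e,d), linked(d,d), ready(f)}  (16 atoms)
goal ⊆ F2  ⇒  h_max = 2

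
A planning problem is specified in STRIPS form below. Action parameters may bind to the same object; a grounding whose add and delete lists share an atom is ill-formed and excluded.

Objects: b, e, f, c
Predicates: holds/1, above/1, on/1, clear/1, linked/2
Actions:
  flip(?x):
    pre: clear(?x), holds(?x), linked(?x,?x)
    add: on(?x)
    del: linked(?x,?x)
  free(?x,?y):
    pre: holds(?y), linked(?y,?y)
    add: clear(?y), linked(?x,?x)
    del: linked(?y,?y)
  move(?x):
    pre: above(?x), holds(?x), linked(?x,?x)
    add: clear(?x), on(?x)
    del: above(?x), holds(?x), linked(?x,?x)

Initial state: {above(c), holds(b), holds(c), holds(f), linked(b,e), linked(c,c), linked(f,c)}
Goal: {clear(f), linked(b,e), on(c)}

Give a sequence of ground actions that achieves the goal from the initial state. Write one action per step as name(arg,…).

1. free(f,c)  →  {above(c), clear(c), holds(b), holds(c), holds(f), linked(b,e), linked(f,c), linked(f,f)}
2. free(c,f)  →  {above(c), clear(c), clear(f), holds(b), holds(c), holds(f), linked(b,e), linked(c,c), linked(f,c)}
3. flip(c)  →  {above(c), clear(c), clear(f), holds(b), holds(c), holds(f), linked(b,e), linked(f,c), on(c)}

free(f,c); free(c,f); flip(c)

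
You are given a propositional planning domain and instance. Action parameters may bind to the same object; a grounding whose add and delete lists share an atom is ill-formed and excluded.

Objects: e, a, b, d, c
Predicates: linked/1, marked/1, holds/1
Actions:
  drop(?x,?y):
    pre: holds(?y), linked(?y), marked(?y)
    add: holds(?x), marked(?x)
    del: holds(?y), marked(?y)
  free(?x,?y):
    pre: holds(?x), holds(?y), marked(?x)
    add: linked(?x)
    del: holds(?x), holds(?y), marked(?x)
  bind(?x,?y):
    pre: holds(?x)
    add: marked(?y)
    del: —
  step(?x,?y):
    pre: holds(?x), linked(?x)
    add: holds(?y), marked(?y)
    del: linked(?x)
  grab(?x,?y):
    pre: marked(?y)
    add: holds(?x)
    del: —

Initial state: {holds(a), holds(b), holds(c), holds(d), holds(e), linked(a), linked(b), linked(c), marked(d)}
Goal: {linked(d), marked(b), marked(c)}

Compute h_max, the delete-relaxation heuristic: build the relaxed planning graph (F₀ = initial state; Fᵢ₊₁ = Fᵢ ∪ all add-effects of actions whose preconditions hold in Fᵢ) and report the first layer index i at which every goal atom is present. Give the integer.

F0 = init (9 atoms)
F1 = F0 ∪ {linked(d), marked(a), marked(b), marked(c), marked(e)}  (14 atoms)
goal ⊆ F1  ⇒  h_max = 1

1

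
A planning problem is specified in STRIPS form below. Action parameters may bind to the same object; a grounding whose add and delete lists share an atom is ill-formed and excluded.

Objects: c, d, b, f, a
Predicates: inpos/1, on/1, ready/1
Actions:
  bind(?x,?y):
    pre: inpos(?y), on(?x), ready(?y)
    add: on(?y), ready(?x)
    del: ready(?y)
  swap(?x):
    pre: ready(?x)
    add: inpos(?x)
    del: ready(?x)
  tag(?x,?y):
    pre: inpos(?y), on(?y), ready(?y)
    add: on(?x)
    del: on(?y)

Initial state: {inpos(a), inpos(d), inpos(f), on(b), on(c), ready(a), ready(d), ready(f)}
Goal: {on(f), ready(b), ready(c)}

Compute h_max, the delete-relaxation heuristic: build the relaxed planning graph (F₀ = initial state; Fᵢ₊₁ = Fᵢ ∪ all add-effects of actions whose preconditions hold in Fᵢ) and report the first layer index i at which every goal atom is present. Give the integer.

F0 = init (8 atoms)
F1 = F0 ∪ {on(a), on(d), on(f), ready(b), ready(c)}  (13 atoms)
goal ⊆ F1  ⇒  h_max = 1

1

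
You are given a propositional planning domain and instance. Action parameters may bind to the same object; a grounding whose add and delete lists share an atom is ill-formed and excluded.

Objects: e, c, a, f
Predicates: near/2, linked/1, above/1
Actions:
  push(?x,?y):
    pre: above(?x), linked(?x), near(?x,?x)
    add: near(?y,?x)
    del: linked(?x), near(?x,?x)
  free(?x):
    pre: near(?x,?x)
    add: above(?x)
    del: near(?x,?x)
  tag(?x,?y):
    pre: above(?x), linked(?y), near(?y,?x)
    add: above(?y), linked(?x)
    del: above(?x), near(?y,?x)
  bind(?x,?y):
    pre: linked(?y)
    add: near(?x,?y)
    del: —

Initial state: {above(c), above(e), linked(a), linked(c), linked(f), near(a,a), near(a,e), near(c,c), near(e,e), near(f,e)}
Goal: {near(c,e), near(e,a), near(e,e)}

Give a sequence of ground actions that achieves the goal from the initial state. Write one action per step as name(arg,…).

tag(e,a); push(a,e); bind(c,e)

1. tag(e,a)  →  {above(a), above(c), linked(a), linked(c), linked(e), linked(f), near(a,a), near(c,c), near(e,e), near(f,e)}
2. push(a,e)  →  {above(a), above(c), linked(c), linked(e), linked(f), near(c,c), near(e,a), near(e,e), near(f,e)}
3. bind(c,e)  →  {above(a), above(c), linked(c), linked(e), linked(f), near(c,c), near(c,e), near(e,a), near(e,e), near(f,e)}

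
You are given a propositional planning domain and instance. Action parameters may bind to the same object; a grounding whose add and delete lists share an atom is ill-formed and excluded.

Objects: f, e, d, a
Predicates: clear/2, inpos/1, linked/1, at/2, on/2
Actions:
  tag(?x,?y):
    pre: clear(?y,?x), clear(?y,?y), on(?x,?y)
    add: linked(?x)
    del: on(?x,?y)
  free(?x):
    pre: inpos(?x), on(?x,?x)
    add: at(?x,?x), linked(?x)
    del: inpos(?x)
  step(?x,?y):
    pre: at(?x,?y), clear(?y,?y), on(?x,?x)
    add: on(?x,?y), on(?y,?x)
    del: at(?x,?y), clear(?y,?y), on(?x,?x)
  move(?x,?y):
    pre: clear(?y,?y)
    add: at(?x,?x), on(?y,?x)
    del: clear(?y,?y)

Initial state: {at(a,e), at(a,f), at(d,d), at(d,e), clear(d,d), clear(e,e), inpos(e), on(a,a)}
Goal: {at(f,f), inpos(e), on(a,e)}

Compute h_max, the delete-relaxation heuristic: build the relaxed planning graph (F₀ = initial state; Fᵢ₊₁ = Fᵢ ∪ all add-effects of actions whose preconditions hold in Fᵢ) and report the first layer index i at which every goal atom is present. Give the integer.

1

F0 = init (8 atoms)
F1 = F0 ∪ {at(a,a), at(e,e), at(f,f), on(a,e), on(d,a), on(d,d), on(d,e), on(d,f), on(e,a), on(e,d), on(e,e), on(e,f)}  (20 atoms)
goal ⊆ F1  ⇒  h_max = 1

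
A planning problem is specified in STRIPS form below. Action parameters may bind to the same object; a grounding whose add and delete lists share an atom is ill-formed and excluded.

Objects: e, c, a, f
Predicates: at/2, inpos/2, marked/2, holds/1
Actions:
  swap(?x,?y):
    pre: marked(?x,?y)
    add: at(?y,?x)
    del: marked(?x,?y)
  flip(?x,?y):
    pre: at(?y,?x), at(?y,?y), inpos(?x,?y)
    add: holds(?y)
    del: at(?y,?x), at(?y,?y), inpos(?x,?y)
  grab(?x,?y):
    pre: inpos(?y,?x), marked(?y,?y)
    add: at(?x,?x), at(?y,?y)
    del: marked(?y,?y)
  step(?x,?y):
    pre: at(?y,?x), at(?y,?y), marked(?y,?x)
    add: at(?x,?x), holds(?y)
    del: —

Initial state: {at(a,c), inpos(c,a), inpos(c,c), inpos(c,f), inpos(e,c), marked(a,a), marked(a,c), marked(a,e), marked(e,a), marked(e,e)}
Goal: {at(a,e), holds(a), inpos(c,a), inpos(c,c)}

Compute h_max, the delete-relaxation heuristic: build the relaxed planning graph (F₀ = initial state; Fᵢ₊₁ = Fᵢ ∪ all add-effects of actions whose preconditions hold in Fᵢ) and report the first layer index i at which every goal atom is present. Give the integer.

2

F0 = init (10 atoms)
F1 = F0 ∪ {at(a,a), at(a,e), at(c,a), at(c,c), at(e,a), at(e,e)}  (16 atoms)
F2 = F1 ∪ {holds(a), holds(c), holds(e)}  (19 atoms)
goal ⊆ F2  ⇒  h_max = 2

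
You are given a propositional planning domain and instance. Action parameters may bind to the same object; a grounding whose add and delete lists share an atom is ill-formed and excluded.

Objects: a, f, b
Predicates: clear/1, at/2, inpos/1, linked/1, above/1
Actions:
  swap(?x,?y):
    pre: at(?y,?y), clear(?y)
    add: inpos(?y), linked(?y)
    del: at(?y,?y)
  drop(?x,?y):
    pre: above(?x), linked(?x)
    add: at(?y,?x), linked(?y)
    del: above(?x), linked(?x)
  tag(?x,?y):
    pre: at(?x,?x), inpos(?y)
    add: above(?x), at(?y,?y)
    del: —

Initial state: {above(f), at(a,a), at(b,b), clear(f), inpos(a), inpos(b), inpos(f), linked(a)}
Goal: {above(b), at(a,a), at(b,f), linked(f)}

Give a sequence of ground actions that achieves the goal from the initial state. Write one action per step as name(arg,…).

1. tag(a,a)  →  {above(a), above(f), at(a,a), at(b,b), clear(f), inpos(a), inpos(b), inpos(f), linked(a)}
2. drop(a,f)  →  {above(f), at(a,a), at(b,b), at(f,a), clear(f), inpos(a), inpos(b), inpos(f), linked(f)}
3. drop(f,b)  →  {at(a,a), at(b,b), at(b,f), at(f,a), clear(f), inpos(a), inpos(b), inpos(f), linked(b)}
4. tag(b,f)  →  {above(b), at(a,a), at(b,b), at(b,f), at(f,a), at(f,f), clear(f), inpos(a), inpos(b), inpos(f), linked(b)}
5. swap(a,f)  →  {above(b), at(a,a), at(b,b), at(b,f), at(f,a), clear(f), inpos(a), inpos(b), inpos(f), linked(b), linked(f)}

tag(a,a); drop(a,f); drop(f,b); tag(b,f); swap(a,f)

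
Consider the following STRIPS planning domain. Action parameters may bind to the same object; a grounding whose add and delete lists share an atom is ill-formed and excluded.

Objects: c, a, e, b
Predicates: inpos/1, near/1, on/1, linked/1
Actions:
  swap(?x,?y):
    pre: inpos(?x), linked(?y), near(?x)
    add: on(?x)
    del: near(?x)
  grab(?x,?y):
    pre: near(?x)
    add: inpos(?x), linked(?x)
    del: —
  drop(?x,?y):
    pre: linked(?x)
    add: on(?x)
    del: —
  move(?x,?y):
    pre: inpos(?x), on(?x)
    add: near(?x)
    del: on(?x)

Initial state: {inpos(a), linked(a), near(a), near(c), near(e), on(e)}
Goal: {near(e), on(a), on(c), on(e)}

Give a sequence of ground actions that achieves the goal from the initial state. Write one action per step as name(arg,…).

1. swap(a,a)  →  {inpos(a), linked(a), near(c), near(e), on(a), on(e)}
2. grab(c,c)  →  {inpos(a), inpos(c), linked(a), linked(c), near(c), near(e), on(a), on(e)}
3. swap(c,c)  →  {inpos(a), inpos(c), linked(a), linked(c), near(e), on(a), on(c), on(e)}

swap(a,a); grab(c,c); swap(c,c)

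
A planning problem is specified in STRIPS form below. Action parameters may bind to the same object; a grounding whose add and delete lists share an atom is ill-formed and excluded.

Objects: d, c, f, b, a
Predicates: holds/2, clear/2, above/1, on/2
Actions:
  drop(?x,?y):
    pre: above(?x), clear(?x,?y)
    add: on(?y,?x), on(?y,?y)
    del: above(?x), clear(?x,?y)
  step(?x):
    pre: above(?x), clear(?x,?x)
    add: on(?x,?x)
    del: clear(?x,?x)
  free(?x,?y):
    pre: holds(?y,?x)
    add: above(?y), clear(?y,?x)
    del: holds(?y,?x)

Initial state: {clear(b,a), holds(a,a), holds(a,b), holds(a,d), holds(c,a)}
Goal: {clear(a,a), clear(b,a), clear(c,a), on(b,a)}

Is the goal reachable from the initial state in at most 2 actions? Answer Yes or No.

No

1. free(b,a)  →  {above(a), clear(a,b), clear(b,a), holds(a,a), holds(a,d), holds(c,a)}
2. drop(a,b)  →  {clear(b,a), holds(a,a), holds(a,d), holds(c,a), on(b,a), on(b,b)}
3. free(a,c)  →  {above(c), clear(b,a), clear(c,a), holds(a,a), holds(a,d), on(b,a), on(b,b)}
4. free(a,a)  →  {above(a), above(c), clear(a,a), clear(b,a), clear(c,a), holds(a,d), on(b,a), on(b,b)}
optimal plan length = 4; 4 > 2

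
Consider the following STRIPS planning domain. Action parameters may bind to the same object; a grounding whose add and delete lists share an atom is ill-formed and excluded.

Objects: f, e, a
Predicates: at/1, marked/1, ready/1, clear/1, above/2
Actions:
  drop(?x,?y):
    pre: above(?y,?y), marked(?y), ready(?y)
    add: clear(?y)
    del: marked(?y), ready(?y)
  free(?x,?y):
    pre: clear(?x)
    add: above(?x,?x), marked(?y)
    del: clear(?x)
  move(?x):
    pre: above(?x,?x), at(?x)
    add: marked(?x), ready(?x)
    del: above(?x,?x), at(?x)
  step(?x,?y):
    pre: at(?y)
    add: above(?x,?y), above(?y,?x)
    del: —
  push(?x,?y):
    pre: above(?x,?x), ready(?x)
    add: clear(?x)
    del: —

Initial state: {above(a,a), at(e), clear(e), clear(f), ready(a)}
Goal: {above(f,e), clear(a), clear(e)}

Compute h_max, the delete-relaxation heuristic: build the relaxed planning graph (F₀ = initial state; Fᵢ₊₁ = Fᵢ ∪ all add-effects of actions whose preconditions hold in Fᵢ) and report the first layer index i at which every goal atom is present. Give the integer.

F0 = init (5 atoms)
F1 = F0 ∪ {above(a,e), above(e,a), above(e,e), above(e,f), above(f,e), above(f,f), clear(a), marked(a), marked(e), marked(f)}  (15 atoms)
goal ⊆ F1  ⇒  h_max = 1

1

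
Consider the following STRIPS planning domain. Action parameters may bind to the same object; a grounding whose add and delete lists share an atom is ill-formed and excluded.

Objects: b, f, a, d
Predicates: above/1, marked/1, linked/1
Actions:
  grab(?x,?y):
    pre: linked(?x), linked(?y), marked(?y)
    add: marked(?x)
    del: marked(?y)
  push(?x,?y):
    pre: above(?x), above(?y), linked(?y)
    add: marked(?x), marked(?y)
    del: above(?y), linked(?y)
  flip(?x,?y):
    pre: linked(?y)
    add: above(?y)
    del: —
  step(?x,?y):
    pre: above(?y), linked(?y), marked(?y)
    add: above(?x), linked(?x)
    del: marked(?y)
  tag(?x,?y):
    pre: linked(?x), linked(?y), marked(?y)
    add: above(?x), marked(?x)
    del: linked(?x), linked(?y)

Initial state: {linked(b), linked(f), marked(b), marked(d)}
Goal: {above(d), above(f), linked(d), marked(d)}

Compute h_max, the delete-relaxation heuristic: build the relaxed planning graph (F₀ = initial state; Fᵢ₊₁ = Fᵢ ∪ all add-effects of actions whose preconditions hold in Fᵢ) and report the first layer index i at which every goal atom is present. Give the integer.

F0 = init (4 atoms)
F1 = F0 ∪ {above(b), above(f), marked(f)}  (7 atoms)
F2 = F1 ∪ {above(a), above(d), linked(a), linked(d)}  (11 atoms)
goal ⊆ F2  ⇒  h_max = 2

2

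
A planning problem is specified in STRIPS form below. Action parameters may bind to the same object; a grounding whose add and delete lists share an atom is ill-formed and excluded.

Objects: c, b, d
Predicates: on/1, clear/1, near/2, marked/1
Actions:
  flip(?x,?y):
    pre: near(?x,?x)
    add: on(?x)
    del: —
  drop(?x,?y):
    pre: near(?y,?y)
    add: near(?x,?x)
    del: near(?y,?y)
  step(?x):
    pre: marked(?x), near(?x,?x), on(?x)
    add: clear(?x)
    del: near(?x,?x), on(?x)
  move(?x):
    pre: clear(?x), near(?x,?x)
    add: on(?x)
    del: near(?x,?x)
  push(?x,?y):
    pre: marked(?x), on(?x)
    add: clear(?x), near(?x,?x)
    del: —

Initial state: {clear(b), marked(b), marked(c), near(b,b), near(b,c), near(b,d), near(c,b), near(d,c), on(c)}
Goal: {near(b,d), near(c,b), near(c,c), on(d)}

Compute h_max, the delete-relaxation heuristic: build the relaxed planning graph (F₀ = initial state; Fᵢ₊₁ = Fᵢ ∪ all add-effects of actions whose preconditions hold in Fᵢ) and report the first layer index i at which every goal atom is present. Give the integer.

F0 = init (9 atoms)
F1 = F0 ∪ {clear(c), near(c,c), near(d,d), on(b)}  (13 atoms)
F2 = F1 ∪ {on(d)}  (14 atoms)
goal ⊆ F2  ⇒  h_max = 2

2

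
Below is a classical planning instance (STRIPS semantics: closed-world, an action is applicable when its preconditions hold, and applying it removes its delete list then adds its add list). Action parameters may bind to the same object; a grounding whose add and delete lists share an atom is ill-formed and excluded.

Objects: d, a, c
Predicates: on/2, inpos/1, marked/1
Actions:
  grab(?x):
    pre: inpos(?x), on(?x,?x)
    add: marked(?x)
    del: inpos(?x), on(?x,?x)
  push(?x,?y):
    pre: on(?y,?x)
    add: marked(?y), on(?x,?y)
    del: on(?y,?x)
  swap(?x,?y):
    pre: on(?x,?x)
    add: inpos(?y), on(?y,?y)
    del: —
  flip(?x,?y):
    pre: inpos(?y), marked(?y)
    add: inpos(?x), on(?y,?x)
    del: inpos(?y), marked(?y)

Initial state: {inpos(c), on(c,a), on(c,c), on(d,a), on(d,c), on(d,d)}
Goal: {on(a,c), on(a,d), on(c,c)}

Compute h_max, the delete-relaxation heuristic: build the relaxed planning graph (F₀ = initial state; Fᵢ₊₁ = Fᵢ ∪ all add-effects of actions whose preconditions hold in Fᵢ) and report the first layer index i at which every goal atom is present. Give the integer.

1

F0 = init (6 atoms)
F1 = F0 ∪ {inpos(a), inpos(d), marked(c), marked(d), on(a,a), on(a,c), on(a,d), on(c,d)}  (14 atoms)
goal ⊆ F1  ⇒  h_max = 1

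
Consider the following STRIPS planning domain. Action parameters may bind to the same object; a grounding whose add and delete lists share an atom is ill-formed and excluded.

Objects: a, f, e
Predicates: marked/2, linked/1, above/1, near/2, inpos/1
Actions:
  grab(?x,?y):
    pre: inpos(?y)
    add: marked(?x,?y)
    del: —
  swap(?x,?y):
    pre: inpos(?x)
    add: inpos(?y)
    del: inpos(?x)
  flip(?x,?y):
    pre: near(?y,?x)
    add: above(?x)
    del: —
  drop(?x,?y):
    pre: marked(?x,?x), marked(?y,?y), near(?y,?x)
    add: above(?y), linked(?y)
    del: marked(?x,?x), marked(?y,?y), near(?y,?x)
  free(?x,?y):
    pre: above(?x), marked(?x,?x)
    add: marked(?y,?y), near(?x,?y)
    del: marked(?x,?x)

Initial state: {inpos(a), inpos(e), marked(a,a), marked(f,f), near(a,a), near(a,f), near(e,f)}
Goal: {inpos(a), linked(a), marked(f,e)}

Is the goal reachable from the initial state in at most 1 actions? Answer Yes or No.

No

1. grab(f,e)  →  {inpos(a), inpos(e), marked(a,a), marked(f,e), marked(f,f), near(a,a), near(a,f), near(e,f)}
2. drop(a,a)  →  {above(a), inpos(a), inpos(e), linked(a), marked(f,e), marked(f,f), near(a,f), near(e,f)}
optimal plan length = 2; 2 > 1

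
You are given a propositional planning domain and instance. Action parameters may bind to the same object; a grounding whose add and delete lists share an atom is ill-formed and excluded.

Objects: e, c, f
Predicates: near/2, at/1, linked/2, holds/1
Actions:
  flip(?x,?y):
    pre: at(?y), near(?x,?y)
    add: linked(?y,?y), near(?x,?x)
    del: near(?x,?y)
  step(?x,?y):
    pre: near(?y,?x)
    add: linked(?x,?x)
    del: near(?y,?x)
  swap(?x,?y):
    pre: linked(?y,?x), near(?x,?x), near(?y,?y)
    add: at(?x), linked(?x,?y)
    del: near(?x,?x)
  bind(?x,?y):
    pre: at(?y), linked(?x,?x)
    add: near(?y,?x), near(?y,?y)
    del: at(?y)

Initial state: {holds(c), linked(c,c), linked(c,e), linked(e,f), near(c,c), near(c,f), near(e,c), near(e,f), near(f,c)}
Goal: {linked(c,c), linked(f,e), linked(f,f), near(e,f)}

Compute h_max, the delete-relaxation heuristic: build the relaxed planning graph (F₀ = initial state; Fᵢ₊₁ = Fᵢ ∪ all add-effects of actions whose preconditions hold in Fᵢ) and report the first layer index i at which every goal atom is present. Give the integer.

F0 = init (9 atoms)
F1 = F0 ∪ {at(c), linked(f,f)}  (11 atoms)
F2 = F1 ∪ {near(e,e), near(f,f)}  (13 atoms)
F3 = F2 ∪ {at(e), at(f), linked(e,c), linked(e,e), linked(f,e)}  (18 atoms)
goal ⊆ F3  ⇒  h_max = 3

3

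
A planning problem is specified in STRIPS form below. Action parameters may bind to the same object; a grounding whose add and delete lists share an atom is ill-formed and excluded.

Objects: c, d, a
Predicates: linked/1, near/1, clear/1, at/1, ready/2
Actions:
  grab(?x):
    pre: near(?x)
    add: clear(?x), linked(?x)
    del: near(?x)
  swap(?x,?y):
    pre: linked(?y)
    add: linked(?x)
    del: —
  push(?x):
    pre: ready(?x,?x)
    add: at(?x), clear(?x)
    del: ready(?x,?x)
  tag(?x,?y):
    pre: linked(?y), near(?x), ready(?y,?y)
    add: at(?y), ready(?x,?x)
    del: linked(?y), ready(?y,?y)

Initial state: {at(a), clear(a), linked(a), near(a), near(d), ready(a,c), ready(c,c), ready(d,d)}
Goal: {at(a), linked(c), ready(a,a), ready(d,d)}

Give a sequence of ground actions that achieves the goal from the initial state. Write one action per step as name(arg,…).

1. swap(c,a)  →  {at(a), clear(a), linked(a), linked(c), near(a), near(d), ready(a,c), ready(c,c), ready(d,d)}
2. tag(a,c)  →  {at(a), at(c), clear(a), linked(a), near(a), near(d), ready(a,a), ready(a,c), ready(d,d)}
3. swap(c,a)  →  {at(a), at(c), clear(a), linked(a), linked(c), near(a), near(d), ready(a,a), ready(a,c), ready(d,d)}

swap(c,a); tag(a,c); swap(c,a)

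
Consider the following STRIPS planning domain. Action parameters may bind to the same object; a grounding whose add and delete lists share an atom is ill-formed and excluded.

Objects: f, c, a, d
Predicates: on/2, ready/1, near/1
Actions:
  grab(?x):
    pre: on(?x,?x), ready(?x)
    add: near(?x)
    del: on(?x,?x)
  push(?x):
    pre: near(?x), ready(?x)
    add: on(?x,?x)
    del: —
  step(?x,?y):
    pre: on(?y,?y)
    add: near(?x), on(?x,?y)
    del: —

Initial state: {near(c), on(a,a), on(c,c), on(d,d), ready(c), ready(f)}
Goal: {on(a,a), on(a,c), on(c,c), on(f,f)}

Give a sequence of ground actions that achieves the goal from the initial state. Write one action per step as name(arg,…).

1. step(f,c)  →  {near(c), near(f), on(a,a), on(c,c), on(d,d), on(f,c), ready(c), ready(f)}
2. push(f)  →  {near(c), near(f), on(a,a), on(c,c), on(d,d), on(f,c), on(f,f), ready(c), ready(f)}
3. step(a,c)  →  {near(a), near(c), near(f), on(a,a), on(a,c), on(c,c), on(d,d), on(f,c), on(f,f), ready(c), ready(f)}

step(f,c); push(f); step(a,c)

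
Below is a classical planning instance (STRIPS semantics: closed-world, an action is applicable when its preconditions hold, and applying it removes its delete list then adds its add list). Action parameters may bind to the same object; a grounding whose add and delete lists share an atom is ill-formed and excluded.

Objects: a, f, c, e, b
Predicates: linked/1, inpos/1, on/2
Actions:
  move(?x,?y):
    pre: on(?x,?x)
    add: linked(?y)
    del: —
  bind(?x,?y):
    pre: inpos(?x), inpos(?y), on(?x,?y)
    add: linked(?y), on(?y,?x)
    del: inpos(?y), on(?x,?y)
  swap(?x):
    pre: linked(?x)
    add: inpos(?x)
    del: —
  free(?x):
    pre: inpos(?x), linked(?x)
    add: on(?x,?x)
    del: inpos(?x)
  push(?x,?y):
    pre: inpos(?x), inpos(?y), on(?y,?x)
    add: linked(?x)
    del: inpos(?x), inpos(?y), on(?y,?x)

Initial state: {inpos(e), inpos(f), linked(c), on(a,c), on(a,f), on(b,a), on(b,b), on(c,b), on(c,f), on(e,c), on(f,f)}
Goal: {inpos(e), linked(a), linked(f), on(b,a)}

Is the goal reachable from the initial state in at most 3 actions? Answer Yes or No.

1. move(f,a)  →  {inpos(e), inpos(f), linked(a), linked(c), on(a,c), on(a,f), on(b,a), on(b,b), on(c,b), on(c,f), on(e,c), on(f,f)}
2. move(f,f)  →  {inpos(e), inpos(f), linked(a), linked(c), linked(f), on(a,c), on(a,f), on(b,a), on(b,b), on(c,b), on(c,f), on(e,c), on(f,f)}
optimal plan length = 2; 2 ≤ 3

Yes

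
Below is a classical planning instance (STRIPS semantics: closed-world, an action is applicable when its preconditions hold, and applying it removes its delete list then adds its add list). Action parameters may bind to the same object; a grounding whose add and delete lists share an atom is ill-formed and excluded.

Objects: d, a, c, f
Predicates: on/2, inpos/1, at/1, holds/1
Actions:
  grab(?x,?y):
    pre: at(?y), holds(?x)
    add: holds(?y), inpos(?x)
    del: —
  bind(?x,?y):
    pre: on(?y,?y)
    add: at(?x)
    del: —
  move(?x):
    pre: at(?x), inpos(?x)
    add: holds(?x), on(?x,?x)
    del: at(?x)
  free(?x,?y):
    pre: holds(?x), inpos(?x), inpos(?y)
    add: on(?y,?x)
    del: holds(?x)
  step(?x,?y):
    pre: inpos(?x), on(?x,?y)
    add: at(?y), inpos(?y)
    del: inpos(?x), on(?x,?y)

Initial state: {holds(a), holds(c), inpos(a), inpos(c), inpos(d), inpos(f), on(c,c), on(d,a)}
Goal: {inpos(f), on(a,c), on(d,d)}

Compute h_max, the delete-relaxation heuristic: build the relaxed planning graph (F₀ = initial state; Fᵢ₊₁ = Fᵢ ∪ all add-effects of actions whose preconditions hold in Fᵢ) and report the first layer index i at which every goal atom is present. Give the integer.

2

F0 = init (8 atoms)
F1 = F0 ∪ {at(a), at(c), at(d), at(f), on(a,a), on(a,c), on(c,a), on(d,c), on(f,a), on(f,c)}  (18 atoms)
F2 = F1 ∪ {holds(d), holds(f), on(d,d), on(f,f)}  (22 atoms)
goal ⊆ F2  ⇒  h_max = 2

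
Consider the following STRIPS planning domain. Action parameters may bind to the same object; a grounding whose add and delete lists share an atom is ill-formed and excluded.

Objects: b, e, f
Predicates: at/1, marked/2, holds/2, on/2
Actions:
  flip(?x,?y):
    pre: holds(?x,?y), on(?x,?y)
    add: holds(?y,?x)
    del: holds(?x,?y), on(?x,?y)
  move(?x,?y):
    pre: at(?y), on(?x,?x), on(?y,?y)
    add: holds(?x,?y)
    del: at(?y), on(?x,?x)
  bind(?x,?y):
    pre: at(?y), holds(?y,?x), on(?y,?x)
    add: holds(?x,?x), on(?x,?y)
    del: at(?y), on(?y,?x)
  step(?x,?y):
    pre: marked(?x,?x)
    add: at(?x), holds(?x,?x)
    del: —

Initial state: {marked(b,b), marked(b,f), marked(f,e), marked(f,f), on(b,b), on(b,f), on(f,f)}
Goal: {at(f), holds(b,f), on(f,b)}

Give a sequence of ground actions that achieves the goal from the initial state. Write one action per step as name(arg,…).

step(b,b); step(f,b); move(b,f); bind(f,b); step(f,b)

1. step(b,b)  →  {at(b), holds(b,b), marked(b,b), marked(b,f), marked(f,e), marked(f,f), on(b,b), on(b,f), on(f,f)}
2. step(f,b)  →  {at(b), at(f), holds(b,b), holds(f,f), marked(b,b), marked(b,f), marked(f,e), marked(f,f), on(b,b), on(b,f), on(f,f)}
3. move(b,f)  →  {at(b), holds(b,b), holds(b,f), holds(f,f), marked(b,b), marked(b,f), marked(f,e), marked(f,f), on(b,f), on(f,f)}
4. bind(f,b)  →  {holds(b,b), holds(b,f), holds(f,f), marked(b,b), marked(b,f), marked(f,e), marked(f,f), on(f,b), on(f,f)}
5. step(f,b)  →  {at(f), holds(b,b), holds(b,f), holds(f,f), marked(b,b), marked(b,f), marked(f,e), marked(f,f), on(f,b), on(f,f)}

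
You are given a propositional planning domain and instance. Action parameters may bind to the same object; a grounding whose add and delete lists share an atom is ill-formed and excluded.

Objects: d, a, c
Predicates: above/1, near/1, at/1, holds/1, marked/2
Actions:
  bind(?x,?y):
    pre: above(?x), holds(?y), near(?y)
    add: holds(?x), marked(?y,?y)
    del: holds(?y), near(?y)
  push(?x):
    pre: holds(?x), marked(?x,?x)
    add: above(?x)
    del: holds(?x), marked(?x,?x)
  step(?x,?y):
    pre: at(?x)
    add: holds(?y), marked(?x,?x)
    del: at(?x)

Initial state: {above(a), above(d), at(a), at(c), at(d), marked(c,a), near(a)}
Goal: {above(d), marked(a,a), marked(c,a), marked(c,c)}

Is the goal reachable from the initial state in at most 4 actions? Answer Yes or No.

Yes

1. step(a,d)  →  {above(a), above(d), at(c), at(d), holds(d), marked(a,a), marked(c,a), near(a)}
2. step(c,d)  →  {above(a), above(d), at(d), holds(d), marked(a,a), marked(c,a), marked(c,c), near(a)}
optimal plan length = 2; 2 ≤ 4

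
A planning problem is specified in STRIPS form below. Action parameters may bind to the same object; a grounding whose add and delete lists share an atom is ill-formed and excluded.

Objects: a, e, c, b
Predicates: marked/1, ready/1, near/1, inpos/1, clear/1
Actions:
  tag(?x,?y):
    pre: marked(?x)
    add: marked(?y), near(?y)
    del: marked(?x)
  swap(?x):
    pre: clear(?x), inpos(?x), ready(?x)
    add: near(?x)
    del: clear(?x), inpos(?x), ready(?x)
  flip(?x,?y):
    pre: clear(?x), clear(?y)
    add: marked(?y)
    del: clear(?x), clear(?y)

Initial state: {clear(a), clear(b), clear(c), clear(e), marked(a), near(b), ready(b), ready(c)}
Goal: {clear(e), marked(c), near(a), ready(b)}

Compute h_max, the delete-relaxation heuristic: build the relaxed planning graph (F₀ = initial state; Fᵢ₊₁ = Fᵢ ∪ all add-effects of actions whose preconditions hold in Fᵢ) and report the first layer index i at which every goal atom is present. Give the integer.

F0 = init (8 atoms)
F1 = F0 ∪ {marked(b), marked(c), marked(e), near(c), near(e)}  (13 atoms)
F2 = F1 ∪ {near(a)}  (14 atoms)
goal ⊆ F2  ⇒  h_max = 2

2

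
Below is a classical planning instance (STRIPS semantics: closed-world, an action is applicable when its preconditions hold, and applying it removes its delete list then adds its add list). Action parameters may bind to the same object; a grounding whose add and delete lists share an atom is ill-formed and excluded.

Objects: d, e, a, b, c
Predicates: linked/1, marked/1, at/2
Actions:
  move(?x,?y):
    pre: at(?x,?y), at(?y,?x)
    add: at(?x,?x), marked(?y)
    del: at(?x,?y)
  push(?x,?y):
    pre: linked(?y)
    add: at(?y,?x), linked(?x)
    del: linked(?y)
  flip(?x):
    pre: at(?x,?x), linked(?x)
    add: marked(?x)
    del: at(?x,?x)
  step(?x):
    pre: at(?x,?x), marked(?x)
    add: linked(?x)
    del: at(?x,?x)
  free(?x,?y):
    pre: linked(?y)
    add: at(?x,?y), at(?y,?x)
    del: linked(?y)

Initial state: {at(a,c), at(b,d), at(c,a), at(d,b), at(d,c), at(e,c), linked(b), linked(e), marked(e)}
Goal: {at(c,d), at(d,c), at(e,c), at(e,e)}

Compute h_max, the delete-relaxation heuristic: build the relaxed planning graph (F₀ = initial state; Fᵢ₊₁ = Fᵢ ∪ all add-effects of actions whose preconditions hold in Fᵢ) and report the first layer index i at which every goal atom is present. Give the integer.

2

F0 = init (9 atoms)
F1 = F0 ∪ {at(a,a), at(a,b), at(a,e), at(b,a), at(b,b), at(b,c), at(b,e), at(c,b), at(c,c), at(c,e), at(d,d), at(d,e), at(e,a), at(e,b), at(e,d), at(e,e), linked(a), linked(c), linked(d), marked(a), marked(b), marked(c), marked(d)}  (32 atoms)
F2 = F1 ∪ {at(a,d), at(c,d), at(d,a)}  (35 atoms)
goal ⊆ F2  ⇒  h_max = 2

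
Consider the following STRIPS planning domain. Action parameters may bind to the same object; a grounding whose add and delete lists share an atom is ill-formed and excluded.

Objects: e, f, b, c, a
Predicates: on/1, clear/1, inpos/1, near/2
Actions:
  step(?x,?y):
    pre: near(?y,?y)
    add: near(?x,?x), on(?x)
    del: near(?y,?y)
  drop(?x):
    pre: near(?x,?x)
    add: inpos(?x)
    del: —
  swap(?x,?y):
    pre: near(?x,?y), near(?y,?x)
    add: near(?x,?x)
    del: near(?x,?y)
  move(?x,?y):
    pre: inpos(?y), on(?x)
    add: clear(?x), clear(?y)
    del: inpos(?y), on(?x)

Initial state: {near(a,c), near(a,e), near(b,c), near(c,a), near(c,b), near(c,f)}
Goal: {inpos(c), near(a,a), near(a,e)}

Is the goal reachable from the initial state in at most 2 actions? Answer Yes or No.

1. swap(c,b)  →  {near(a,c), near(a,e), near(b,c), near(c,a), near(c,c), near(c,f)}
2. drop(c)  →  {inpos(c), near(a,c), near(a,e), near(b,c), near(c,a), near(c,c), near(c,f)}
3. step(a,c)  →  {inpos(c), near(a,a), near(a,c), near(a,e), near(b,c), near(c,a), near(c,f), on(a)}
optimal plan length = 3; 3 > 2

No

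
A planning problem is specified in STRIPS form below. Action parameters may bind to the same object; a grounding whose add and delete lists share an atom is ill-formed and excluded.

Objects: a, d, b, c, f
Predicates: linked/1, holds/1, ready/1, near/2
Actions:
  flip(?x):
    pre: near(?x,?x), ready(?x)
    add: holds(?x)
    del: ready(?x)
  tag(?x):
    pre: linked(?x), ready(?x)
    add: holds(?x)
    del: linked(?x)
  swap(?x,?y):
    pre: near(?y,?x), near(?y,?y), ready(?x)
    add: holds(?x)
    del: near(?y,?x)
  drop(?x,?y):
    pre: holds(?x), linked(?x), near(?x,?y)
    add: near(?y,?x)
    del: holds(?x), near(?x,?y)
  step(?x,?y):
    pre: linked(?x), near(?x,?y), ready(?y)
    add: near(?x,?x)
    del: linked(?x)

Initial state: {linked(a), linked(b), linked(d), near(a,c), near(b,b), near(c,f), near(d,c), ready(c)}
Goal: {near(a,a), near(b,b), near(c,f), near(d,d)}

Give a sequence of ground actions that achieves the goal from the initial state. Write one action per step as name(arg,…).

step(a,c); step(d,c)

1. step(a,c)  →  {linked(b), linked(d), near(a,a), near(a,c), near(b,b), near(c,f), near(d,c), ready(c)}
2. step(d,c)  →  {linked(b), near(a,a), near(a,c), near(b,b), near(c,f), near(d,c), near(d,d), ready(c)}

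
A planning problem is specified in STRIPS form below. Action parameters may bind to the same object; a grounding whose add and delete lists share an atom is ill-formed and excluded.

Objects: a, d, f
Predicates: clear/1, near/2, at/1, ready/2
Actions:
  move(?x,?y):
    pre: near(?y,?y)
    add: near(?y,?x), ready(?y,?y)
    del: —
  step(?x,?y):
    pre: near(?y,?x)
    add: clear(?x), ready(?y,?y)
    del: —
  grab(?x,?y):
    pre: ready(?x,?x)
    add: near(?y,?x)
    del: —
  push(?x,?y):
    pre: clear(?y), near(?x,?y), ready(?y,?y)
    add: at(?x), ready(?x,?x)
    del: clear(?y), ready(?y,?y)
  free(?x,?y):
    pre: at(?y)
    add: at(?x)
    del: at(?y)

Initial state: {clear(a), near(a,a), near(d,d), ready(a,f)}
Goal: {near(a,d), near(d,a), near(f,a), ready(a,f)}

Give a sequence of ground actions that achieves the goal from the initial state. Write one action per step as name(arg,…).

move(a,d); move(d,a); grab(a,f)

1. move(a,d)  →  {clear(a), near(a,a), near(d,a), near(d,d), ready(a,f), ready(d,d)}
2. move(d,a)  →  {clear(a), near(a,a), near(a,d), near(d,a), near(d,d), ready(a,a), ready(a,f), ready(d,d)}
3. grab(a,f)  →  {clear(a), near(a,a), near(a,d), near(d,a), near(d,d), near(f,a), ready(a,a), ready(a,f), ready(d,d)}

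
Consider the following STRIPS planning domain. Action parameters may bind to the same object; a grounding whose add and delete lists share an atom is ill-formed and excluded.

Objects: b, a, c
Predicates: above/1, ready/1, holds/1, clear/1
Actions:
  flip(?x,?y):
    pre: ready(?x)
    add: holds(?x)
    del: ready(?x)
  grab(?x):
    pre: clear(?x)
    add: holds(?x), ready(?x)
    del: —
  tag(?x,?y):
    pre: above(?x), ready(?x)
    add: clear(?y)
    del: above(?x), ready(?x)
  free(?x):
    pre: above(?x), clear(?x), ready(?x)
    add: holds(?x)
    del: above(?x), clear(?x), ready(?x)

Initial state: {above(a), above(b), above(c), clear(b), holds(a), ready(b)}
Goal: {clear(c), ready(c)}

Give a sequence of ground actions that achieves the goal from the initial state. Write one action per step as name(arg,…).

1. tag(b,c)  →  {above(a), above(c), clear(b), clear(c), holds(a)}
2. grab(c)  →  {above(a), above(c), clear(b), clear(c), holds(a), holds(c), ready(c)}

tag(b,c); grab(c)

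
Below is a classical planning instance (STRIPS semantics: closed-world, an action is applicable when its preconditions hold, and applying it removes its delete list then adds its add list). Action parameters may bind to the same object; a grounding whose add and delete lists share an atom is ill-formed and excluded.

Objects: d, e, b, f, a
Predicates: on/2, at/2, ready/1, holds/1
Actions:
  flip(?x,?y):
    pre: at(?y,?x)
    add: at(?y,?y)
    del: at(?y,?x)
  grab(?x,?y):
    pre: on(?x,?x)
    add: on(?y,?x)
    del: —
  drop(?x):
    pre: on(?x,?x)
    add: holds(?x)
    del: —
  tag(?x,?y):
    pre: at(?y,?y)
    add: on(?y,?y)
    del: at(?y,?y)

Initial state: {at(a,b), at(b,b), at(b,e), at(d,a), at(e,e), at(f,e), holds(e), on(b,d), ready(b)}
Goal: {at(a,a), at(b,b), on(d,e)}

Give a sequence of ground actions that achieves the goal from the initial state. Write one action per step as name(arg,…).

1. flip(b,a)  →  {at(a,a), at(b,b), at(b,e), at(d,a), at(e,e), at(f,e), holds(e), on(b,d), ready(b)}
2. tag(d,e)  →  {at(a,a), at(b,b), at(b,e), at(d,a), at(f,e), holds(e), on(b,d), on(e,e), ready(b)}
3. grab(e,d)  →  {at(a,a), at(b,b), at(b,e), at(d,a), at(f,e), holds(e), on(b,d), on(d,e), on(e,e), ready(b)}

flip(b,a); tag(d,e); grab(e,d)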